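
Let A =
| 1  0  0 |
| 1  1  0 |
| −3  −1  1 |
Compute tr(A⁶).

A = I + N where N = [[0, 0, 0], [1, 0, 0], [−3, −1, 0]] is strictly lower-triangular, so N³ = 0.
(I + N)⁶ = I + 6·N + 15·N² = [[1, 0, 0], [6, 1, 0], [−33, −6, 1]].

3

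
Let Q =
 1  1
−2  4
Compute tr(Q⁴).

97

tr Q = 5 and det Q = 6, so the characteristic polynomial is λ² − (5)λ + (6) with roots 3 and 2.
Eigenvectors give P = [[−1, 1], [−2, 1]] with P⁻¹ = [[1, −1], [2, −1]], and Q = P·diag(3, 2)·P⁻¹.
Then Q⁴ = P·diag(81, 16)·P⁻¹ = [[−81, 16], [−162, 16]] · [[1, −1], [2, −1]] = [[−49, 65], [−130, 146]].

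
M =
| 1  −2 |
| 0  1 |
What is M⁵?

M = I + N where N = [[0, −2], [0, 0]] is strictly upper-triangular, so N² = 0.
(I + N)⁵ = I + 5·N = [[1, −10], [0, 1]].

[[1, −10], [0, 1]]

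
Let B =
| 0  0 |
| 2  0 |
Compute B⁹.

[[0, 0], [0, 0]]

B is strictly triangular, hence nilpotent: B² = 0, so B⁹ = 0.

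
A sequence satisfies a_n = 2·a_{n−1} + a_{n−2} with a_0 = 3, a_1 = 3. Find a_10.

With companion matrix Q = [[2, 1], [1, 0]], [a_n, a_{n−1}]ᵀ = Q·[a_{n−1}, a_{n−2}]ᵀ, so [a_10, a_9]ᵀ = Q⁹·[a_1, a_0]ᵀ.
Q⁹ = [[2378, 985], [985, 408]], giving [a_10, a_9]ᵀ = [[10089], [4179]].

10089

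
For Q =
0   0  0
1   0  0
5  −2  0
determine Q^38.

Q is strictly triangular, hence nilpotent: Q^3 = 0, so Q^38 = 0.

[[0, 0, 0], [0, 0, 0], [0, 0, 0]]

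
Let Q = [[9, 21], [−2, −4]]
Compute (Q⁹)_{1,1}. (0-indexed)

tr Q = 5 and det Q = 6, so the characteristic polynomial is λ² − (5)λ + (6) with roots 2 and 3.
Eigenvectors give P = [[−3, 7], [1, −2]] with P⁻¹ = [[2, 7], [1, 3]], and Q = P·diag(2, 3)·P⁻¹.
Then Q⁹ = P·diag(512, 19683)·P⁻¹ = [[−1536, 137781], [512, −39366]] · [[2, 7], [1, 3]] = [[134709, 402591], [−38342, −114514]].

−114514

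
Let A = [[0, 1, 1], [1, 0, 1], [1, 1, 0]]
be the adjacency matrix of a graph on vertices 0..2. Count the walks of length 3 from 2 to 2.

The number of length-3 walks from vertex 2 to vertex 2 is entry (2,2) of A³, where A is the adjacency matrix.
A² = [[2, 1, 1], [1, 2, 1], [1, 1, 2]]
A³ = [[2, 3, 3], [3, 2, 3], [3, 3, 2]]

2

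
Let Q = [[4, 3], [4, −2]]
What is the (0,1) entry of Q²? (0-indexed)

6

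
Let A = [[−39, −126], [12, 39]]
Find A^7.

tr A = 0 and det A = −9, so the characteristic polynomial is λ² − (0)λ + (−9) with roots −3 and 3.
Eigenvectors give P = [[7, −3], [−2, 1]] with P⁻¹ = [[1, 3], [2, 7]], and A = P·diag(−3, 3)·P⁻¹.
Then A^7 = P·diag(−2187, 2187)·P⁻¹ = [[−15309, −6561], [4374, 2187]] · [[1, 3], [2, 7]] = [[−28431, −91854], [8748, 28431]].

[[−28431, −91854], [8748, 28431]]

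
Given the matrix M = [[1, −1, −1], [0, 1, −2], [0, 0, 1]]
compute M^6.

M = I + N where N = [[0, −1, −1], [0, 0, −2], [0, 0, 0]] is strictly upper-triangular, so N^3 = 0.
(I + N)^6 = I + 6·N + 15·N^2 = [[1, −6, 24], [0, 1, −12], [0, 0, 1]].

[[1, −6, 24], [0, 1, −12], [0, 0, 1]]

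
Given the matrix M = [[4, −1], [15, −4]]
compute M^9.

[[4, −1], [15, −4]]

M² = I (check: tr M = 0 and det M = −1), so M^9 = M since 9 is odd.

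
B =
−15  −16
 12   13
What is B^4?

tr B = −2 and det B = −3, so the characteristic polynomial is λ² − (−2)λ + (−3) with roots −3 and 1.
Eigenvectors give P = [[4, −1], [−3, 1]] with P⁻¹ = [[1, 1], [3, 4]], and B = P·diag(−3, 1)·P⁻¹.
Then B^4 = P·diag(81, 1)·P⁻¹ = [[324, −1], [−243, 1]] · [[1, 1], [3, 4]] = [[321, 320], [−240, −239]].

[[321, 320], [−240, −239]]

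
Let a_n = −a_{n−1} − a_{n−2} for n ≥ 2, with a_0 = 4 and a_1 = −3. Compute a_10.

−3

With companion matrix M = [[−1, −1], [1, 0]], [a_n, a_{n−1}]ᵀ = M·[a_{n−1}, a_{n−2}]ᵀ, so [a_10, a_9]ᵀ = M^9·[a_1, a_0]ᵀ.
M^9 = [[1, 0], [0, 1]], giving [a_10, a_9]ᵀ = [[−3], [4]].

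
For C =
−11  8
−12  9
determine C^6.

[[2185, −1456], [2184, −1455]]

tr C = −2 and det C = −3, so the characteristic polynomial is λ² − (−2)λ + (−3) with roots 1 and −3.
Eigenvectors give P = [[2, −1], [3, −1]] with P⁻¹ = [[−1, 1], [−3, 2]], and C = P·diag(1, −3)·P⁻¹.
Then C^6 = P·diag(1, 729)·P⁻¹ = [[2, −729], [3, −729]] · [[−1, 1], [−3, 2]] = [[2185, −1456], [2184, −1455]].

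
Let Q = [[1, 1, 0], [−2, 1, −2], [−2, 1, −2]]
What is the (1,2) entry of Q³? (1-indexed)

−1

Q² = [[−1, 2, −2], [0, −3, 2], [0, −3, 2]]
Q³ = [[−1, −1, 0], [2, −1, 2], [2, −1, 2]]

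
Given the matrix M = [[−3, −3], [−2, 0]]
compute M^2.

[[15, 9], [6, 6]]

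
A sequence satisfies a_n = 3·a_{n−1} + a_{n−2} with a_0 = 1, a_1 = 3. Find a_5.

360

With companion matrix A = [[3, 1], [1, 0]], [a_n, a_{n−1}]ᵀ = A·[a_{n−1}, a_{n−2}]ᵀ, so [a_5, a_4]ᵀ = A⁴·[a_1, a_0]ᵀ.
A⁴ = [[109, 33], [33, 10]], giving [a_5, a_4]ᵀ = [[360], [109]].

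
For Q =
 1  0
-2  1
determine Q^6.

[[1, 0], [-12, 1]]

Q = I + N where N = [[0, 0], [-2, 0]] is strictly lower-triangular, so N^2 = 0.
(I + N)^6 = I + 6·N = [[1, 0], [-12, 1]].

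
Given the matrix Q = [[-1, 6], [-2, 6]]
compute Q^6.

tr Q = 5 and det Q = 6, so the characteristic polynomial is λ² − (5)λ + (6) with roots 2 and 3.
Eigenvectors give P = [[2, -3], [1, -2]] with P⁻¹ = [[2, -3], [1, -2]], and Q = P·diag(2, 3)·P⁻¹.
Then Q^6 = P·diag(64, 729)·P⁻¹ = [[128, -2187], [64, -1458]] · [[2, -3], [1, -2]] = [[-1931, 3990], [-1330, 2724]].

[[-1931, 3990], [-1330, 2724]]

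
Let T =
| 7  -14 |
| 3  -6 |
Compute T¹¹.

T² = T (a projection; rank 1, trace 1), so T¹¹ = T.

[[7, -14], [3, -6]]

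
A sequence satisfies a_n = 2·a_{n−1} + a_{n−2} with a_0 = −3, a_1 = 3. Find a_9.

1731

With companion matrix B = [[2, 1], [1, 0]], [a_n, a_{n−1}]ᵀ = B·[a_{n−1}, a_{n−2}]ᵀ, so [a_9, a_8]ᵀ = B^8·[a_1, a_0]ᵀ.
B^8 = [[985, 408], [408, 169]], giving [a_9, a_8]ᵀ = [[1731], [717]].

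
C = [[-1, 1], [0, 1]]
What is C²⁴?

C² = I (check: tr C = 0 and det C = -1), so C²⁴ = I since 24 is even.

[[1, 0], [0, 1]]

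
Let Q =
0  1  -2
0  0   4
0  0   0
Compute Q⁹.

[[0, 0, 0], [0, 0, 0], [0, 0, 0]]

Q is strictly triangular, hence nilpotent: Q³ = 0, so Q⁹ = 0.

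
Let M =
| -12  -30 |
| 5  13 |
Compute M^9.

[[-40902, -121170], [20195, 60073]]

tr M = 1 and det M = -6, so the characteristic polynomial is λ² − (1)λ + (-6) with roots -2 and 3.
Eigenvectors give P = [[-3, -2], [1, 1]] with P⁻¹ = [[-1, -2], [1, 3]], and M = P·diag(-2, 3)·P⁻¹.
Then M^9 = P·diag(-512, 19683)·P⁻¹ = [[1536, -39366], [-512, 19683]] · [[-1, -2], [1, 3]] = [[-40902, -121170], [20195, 60073]].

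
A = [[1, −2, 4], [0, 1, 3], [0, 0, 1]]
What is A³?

A = I + N where N = [[0, −2, 4], [0, 0, 3], [0, 0, 0]] is strictly upper-triangular, so N³ = 0.
(I + N)³ = I + 3·N + 3·N² = [[1, −6, −6], [0, 1, 9], [0, 0, 1]].

[[1, −6, −6], [0, 1, 9], [0, 0, 1]]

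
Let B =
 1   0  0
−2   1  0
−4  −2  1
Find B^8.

B = I + N where N = [[0, 0, 0], [−2, 0, 0], [−4, −2, 0]] is strictly lower-triangular, so N^3 = 0.
(I + N)^8 = I + 8·N + 28·N^2 = [[1, 0, 0], [−16, 1, 0], [80, −16, 1]].

[[1, 0, 0], [−16, 1, 0], [80, −16, 1]]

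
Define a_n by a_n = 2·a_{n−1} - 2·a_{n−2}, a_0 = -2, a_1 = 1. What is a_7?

-40

With companion matrix C = [[2, -2], [1, 0]], [a_n, a_{n−1}]ᵀ = C·[a_{n−1}, a_{n−2}]ᵀ, so [a_7, a_6]ᵀ = C^6·[a_1, a_0]ᵀ.
C^6 = [[-8, 16], [-8, 8]], giving [a_7, a_6]ᵀ = [[-40], [-24]].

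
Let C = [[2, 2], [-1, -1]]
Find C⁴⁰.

[[2, 2], [-1, -1]]

C² = C (a projection; rank 1, trace 1), so C⁴⁰ = C.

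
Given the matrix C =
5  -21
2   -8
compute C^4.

[[-89, 315], [-30, 106]]

tr C = -3 and det C = 2, so the characteristic polynomial is λ² − (-3)λ + (2) with roots -2 and -1.
Eigenvectors give P = [[3, 7], [1, 2]] with P⁻¹ = [[-2, 7], [1, -3]], and C = P·diag(-2, -1)·P⁻¹.
Then C^4 = P·diag(16, 1)·P⁻¹ = [[48, 7], [16, 2]] · [[-2, 7], [1, -3]] = [[-89, 315], [-30, 106]].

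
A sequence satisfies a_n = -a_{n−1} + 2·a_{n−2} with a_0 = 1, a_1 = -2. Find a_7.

With companion matrix T = [[-1, 2], [1, 0]], [a_n, a_{n−1}]ᵀ = T·[a_{n−1}, a_{n−2}]ᵀ, so [a_7, a_6]ᵀ = T^6·[a_1, a_0]ᵀ.
T^6 = [[43, -42], [-21, 22]], giving [a_7, a_6]ᵀ = [[-128], [64]].

-128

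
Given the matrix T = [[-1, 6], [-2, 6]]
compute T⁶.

[[-1931, 3990], [-1330, 2724]]

tr T = 5 and det T = 6, so the characteristic polynomial is λ² − (5)λ + (6) with roots 3 and 2.
Eigenvectors give P = [[-3, 2], [-2, 1]] with P⁻¹ = [[1, -2], [2, -3]], and T = P·diag(3, 2)·P⁻¹.
Then T⁶ = P·diag(729, 64)·P⁻¹ = [[-2187, 128], [-1458, 64]] · [[1, -2], [2, -3]] = [[-1931, 3990], [-1330, 2724]].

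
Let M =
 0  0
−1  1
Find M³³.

[[0, 0], [−1, 1]]

M² = M (a projection; rank 1, trace 1), so M³³ = M.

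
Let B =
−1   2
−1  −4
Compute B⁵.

[[179, 422], [−211, −454]]

tr B = −5 and det B = 6, so the characteristic polynomial is λ² − (−5)λ + (6) with roots −3 and −2.
Eigenvectors give P = [[−1, −2], [1, 1]] with P⁻¹ = [[1, 2], [−1, −1]], and B = P·diag(−3, −2)·P⁻¹.
Then B⁵ = P·diag(−243, −32)·P⁻¹ = [[243, 64], [−243, −32]] · [[1, 2], [−1, −1]] = [[179, 422], [−211, −454]].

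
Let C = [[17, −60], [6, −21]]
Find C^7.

[[19673, −65580], [6558, −21861]]

tr C = −4 and det C = 3, so the characteristic polynomial is λ² − (−4)λ + (3) with roots −1 and −3.
Eigenvectors give P = [[−10, 3], [−3, 1]] with P⁻¹ = [[−1, 3], [−3, 10]], and C = P·diag(−1, −3)·P⁻¹.
Then C^7 = P·diag(−1, −2187)·P⁻¹ = [[10, −6561], [3, −2187]] · [[−1, 3], [−3, 10]] = [[19673, −65580], [6558, −21861]].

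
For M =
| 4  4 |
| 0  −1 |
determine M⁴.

M² = [[16, 12], [0, 1]]
M³ = [[64, 52], [0, −1]]
M⁴ = [[256, 204], [0, 1]]

[[256, 204], [0, 1]]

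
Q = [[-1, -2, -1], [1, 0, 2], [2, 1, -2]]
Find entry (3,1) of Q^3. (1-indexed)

Q^2 = [[-3, 1, -1], [3, 0, -5], [-5, -6, 4]]
Q^3 = [[2, 5, 7], [-13, -11, 7], [7, 14, -15]]

7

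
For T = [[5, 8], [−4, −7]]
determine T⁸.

tr T = −2 and det T = −3, so the characteristic polynomial is λ² − (−2)λ + (−3) with roots −3 and 1.
Eigenvectors give P = [[−1, −2], [1, 1]] with P⁻¹ = [[1, 2], [−1, −1]], and T = P·diag(−3, 1)·P⁻¹.
Then T⁸ = P·diag(6561, 1)·P⁻¹ = [[−6561, −2], [6561, 1]] · [[1, 2], [−1, −1]] = [[−6559, −13120], [6560, 13121]].

[[−6559, −13120], [6560, 13121]]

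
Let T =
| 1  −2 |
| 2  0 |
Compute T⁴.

[[5, 14], [−14, 12]]

T² = [[−3, −2], [2, −4]]
T³ = [[−7, 6], [−6, −4]]
T⁴ = [[5, 14], [−14, 12]]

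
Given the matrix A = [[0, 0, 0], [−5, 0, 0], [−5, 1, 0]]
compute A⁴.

[[0, 0, 0], [0, 0, 0], [0, 0, 0]]

A is strictly triangular, hence nilpotent: A³ = 0, so A⁴ = 0.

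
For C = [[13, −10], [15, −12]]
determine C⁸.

tr C = 1 and det C = −6, so the characteristic polynomial is λ² − (1)λ + (−6) with roots 3 and −2.
Eigenvectors give P = [[1, −2], [1, −3]] with P⁻¹ = [[3, −2], [1, −1]], and C = P·diag(3, −2)·P⁻¹.
Then C⁸ = P·diag(6561, 256)·P⁻¹ = [[6561, −512], [6561, −768]] · [[3, −2], [1, −1]] = [[19171, −12610], [18915, −12354]].

[[19171, −12610], [18915, −12354]]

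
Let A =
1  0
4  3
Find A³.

[[1, 0], [52, 27]]

A² = [[1, 0], [16, 9]]
A³ = [[1, 0], [52, 27]]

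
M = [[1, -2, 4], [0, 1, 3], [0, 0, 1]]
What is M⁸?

M = I + N where N = [[0, -2, 4], [0, 0, 3], [0, 0, 0]] is strictly upper-triangular, so N³ = 0.
(I + N)⁸ = I + 8·N + 28·N² = [[1, -16, -136], [0, 1, 24], [0, 0, 1]].

[[1, -16, -136], [0, 1, 24], [0, 0, 1]]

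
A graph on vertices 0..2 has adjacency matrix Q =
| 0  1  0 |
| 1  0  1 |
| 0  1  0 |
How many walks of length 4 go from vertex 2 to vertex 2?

2

The number of length-4 walks from vertex 2 to vertex 2 is entry (2,2) of Q⁴, where Q is the adjacency matrix.
Q² = [[1, 0, 1], [0, 2, 0], [1, 0, 1]]
Q³ = [[0, 2, 0], [2, 0, 2], [0, 2, 0]]
Q⁴ = [[2, 0, 2], [0, 4, 0], [2, 0, 2]]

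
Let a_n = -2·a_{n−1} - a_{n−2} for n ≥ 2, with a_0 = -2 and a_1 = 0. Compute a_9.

With companion matrix C = [[-2, -1], [1, 0]], [a_n, a_{n−1}]ᵀ = C·[a_{n−1}, a_{n−2}]ᵀ, so [a_9, a_8]ᵀ = C⁸·[a_1, a_0]ᵀ.
C⁸ = [[9, 8], [-8, -7]], giving [a_9, a_8]ᵀ = [[-16], [14]].

-16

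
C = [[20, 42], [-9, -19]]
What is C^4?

tr C = 1 and det C = -2, so the characteristic polynomial is λ² − (1)λ + (-2) with roots -1 and 2.
Eigenvectors give P = [[2, 7], [-1, -3]] with P⁻¹ = [[-3, -7], [1, 2]], and C = P·diag(-1, 2)·P⁻¹.
Then C^4 = P·diag(1, 16)·P⁻¹ = [[2, 112], [-1, -48]] · [[-3, -7], [1, 2]] = [[106, 210], [-45, -89]].

[[106, 210], [-45, -89]]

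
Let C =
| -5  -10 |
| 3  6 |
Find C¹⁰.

C² = C (a projection; rank 1, trace 1), so C¹⁰ = C.

[[-5, -10], [3, 6]]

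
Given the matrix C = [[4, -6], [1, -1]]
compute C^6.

[[190, -378], [63, -125]]

tr C = 3 and det C = 2, so the characteristic polynomial is λ² − (3)λ + (2) with roots 2 and 1.
Eigenvectors give P = [[-3, -2], [-1, -1]] with P⁻¹ = [[-1, 2], [1, -3]], and C = P·diag(2, 1)·P⁻¹.
Then C^6 = P·diag(64, 1)·P⁻¹ = [[-192, -2], [-64, -1]] · [[-1, 2], [1, -3]] = [[190, -378], [63, -125]].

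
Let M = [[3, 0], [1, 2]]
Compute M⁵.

tr M = 5 and det M = 6, so the characteristic polynomial is λ² − (5)λ + (6) with roots 2 and 3.
Eigenvectors give P = [[0, 1], [−1, 1]] with P⁻¹ = [[1, −1], [1, 0]], and M = P·diag(2, 3)·P⁻¹.
Then M⁵ = P·diag(32, 243)·P⁻¹ = [[0, 243], [−32, 243]] · [[1, −1], [1, 0]] = [[243, 0], [211, 32]].

[[243, 0], [211, 32]]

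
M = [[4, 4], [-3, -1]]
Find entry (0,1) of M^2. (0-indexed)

12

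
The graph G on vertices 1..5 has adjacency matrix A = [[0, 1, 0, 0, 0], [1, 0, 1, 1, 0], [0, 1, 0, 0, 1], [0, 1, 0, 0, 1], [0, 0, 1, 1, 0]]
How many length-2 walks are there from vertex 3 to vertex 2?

The number of length-2 walks from vertex 3 to vertex 2 is entry (3,2) of A^2, where A is the adjacency matrix.
A^2 = [[1, 0, 1, 1, 0], [0, 3, 0, 0, 2], [1, 0, 2, 2, 0], [1, 0, 2, 2, 0], [0, 2, 0, 0, 2]]

0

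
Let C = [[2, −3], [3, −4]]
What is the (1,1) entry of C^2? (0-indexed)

7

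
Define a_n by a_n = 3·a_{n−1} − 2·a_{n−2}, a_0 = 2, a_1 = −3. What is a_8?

−1273

With companion matrix B = [[3, −2], [1, 0]], [a_n, a_{n−1}]ᵀ = B·[a_{n−1}, a_{n−2}]ᵀ, so [a_8, a_7]ᵀ = B^7·[a_1, a_0]ᵀ.
B^7 = [[255, −254], [127, −126]], giving [a_8, a_7]ᵀ = [[−1273], [−633]].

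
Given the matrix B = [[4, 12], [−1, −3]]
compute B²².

[[4, 12], [−1, −3]]

B² = B (a projection; rank 1, trace 1), so B²² = B.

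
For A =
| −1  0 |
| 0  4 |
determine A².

[[1, 0], [0, 16]]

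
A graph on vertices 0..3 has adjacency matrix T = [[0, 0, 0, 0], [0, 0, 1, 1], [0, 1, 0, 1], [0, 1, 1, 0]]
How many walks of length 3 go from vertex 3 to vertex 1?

The number of length-3 walks from vertex 3 to vertex 1 is entry (3,1) of T³, where T is the adjacency matrix.
T² = [[0, 0, 0, 0], [0, 2, 1, 1], [0, 1, 2, 1], [0, 1, 1, 2]]
T³ = [[0, 0, 0, 0], [0, 2, 3, 3], [0, 3, 2, 3], [0, 3, 3, 2]]

3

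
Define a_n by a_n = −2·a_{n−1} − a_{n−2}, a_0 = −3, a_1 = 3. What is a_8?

With companion matrix T = [[−2, −1], [1, 0]], [a_n, a_{n−1}]ᵀ = T·[a_{n−1}, a_{n−2}]ᵀ, so [a_8, a_7]ᵀ = T^7·[a_1, a_0]ᵀ.
T^7 = [[−8, −7], [7, 6]], giving [a_8, a_7]ᵀ = [[−3], [3]].

−3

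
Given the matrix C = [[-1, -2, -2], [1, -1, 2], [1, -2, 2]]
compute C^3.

[[5, 10, 10], [-5, 5, -10], [-5, 10, -10]]

C^2 = [[-3, 8, -6], [0, -5, 0], [-1, -4, -2]]
C^3 = [[5, 10, 10], [-5, 5, -10], [-5, 10, -10]]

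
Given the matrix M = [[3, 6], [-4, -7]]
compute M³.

tr M = -4 and det M = 3, so the characteristic polynomial is λ² − (-4)λ + (3) with roots -3 and -1.
Eigenvectors give P = [[-1, 3], [1, -2]] with P⁻¹ = [[2, 3], [1, 1]], and M = P·diag(-3, -1)·P⁻¹.
Then M³ = P·diag(-27, -1)·P⁻¹ = [[27, -3], [-27, 2]] · [[2, 3], [1, 1]] = [[51, 78], [-52, -79]].

[[51, 78], [-52, -79]]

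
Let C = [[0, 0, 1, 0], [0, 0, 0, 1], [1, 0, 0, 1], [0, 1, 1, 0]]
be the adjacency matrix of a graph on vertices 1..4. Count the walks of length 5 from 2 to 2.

0

The number of length-5 walks from vertex 2 to vertex 2 is entry (2,2) of C^5, where C is the adjacency matrix.
C^2 = [[1, 0, 0, 1], [0, 1, 1, 0], [0, 1, 2, 0], [1, 0, 0, 2]]
C^3 = [[0, 1, 2, 0], [1, 0, 0, 2], [2, 0, 0, 3], [0, 2, 3, 0]]
C^4 = [[2, 0, 0, 3], [0, 2, 3, 0], [0, 3, 5, 0], [3, 0, 0, 5]]
C^5 = [[0, 3, 5, 0], [3, 0, 0, 5], [5, 0, 0, 8], [0, 5, 8, 0]]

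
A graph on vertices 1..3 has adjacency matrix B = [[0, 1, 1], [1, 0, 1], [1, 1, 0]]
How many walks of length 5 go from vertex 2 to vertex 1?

The number of length-5 walks from vertex 2 to vertex 1 is entry (2,1) of B^5, where B is the adjacency matrix.
B^2 = [[2, 1, 1], [1, 2, 1], [1, 1, 2]]
B^3 = [[2, 3, 3], [3, 2, 3], [3, 3, 2]]
B^4 = [[6, 5, 5], [5, 6, 5], [5, 5, 6]]
B^5 = [[10, 11, 11], [11, 10, 11], [11, 11, 10]]

11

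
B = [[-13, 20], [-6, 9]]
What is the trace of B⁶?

tr B = -4 and det B = 3, so the characteristic polynomial is λ² − (-4)λ + (3) with roots -1 and -3.
Eigenvectors give P = [[-5, 2], [-3, 1]] with P⁻¹ = [[1, -2], [3, -5]], and B = P·diag(-1, -3)·P⁻¹.
Then B⁶ = P·diag(1, 729)·P⁻¹ = [[-5, 1458], [-3, 729]] · [[1, -2], [3, -5]] = [[4369, -7280], [2184, -3639]].

730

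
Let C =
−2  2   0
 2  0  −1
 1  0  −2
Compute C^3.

C^2 = [[8, −4, −2], [−5, 4, 2], [−4, 2, 4]]
C^3 = [[−26, 16, 8], [20, −10, −8], [16, −8, −10]]

[[−26, 16, 8], [20, −10, −8], [16, −8, −10]]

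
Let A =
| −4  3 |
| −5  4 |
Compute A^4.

[[1, 0], [0, 1]]

A² = I (check: tr A = 0 and det A = −1), so A^4 = I since 4 is even.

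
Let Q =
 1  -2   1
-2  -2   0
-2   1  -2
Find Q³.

Q² = [[3, 3, -1], [2, 8, -2], [0, 0, 2]]
Q³ = [[-1, -13, 5], [-10, -22, 6], [-4, 2, -4]]

[[-1, -13, 5], [-10, -22, 6], [-4, 2, -4]]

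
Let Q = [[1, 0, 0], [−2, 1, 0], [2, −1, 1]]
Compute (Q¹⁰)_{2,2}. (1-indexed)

1

Q = I + N where N = [[0, 0, 0], [−2, 0, 0], [2, −1, 0]] is strictly lower-triangular, so N³ = 0.
(I + N)¹⁰ = I + 10·N + 45·N² = [[1, 0, 0], [−20, 1, 0], [110, −10, 1]].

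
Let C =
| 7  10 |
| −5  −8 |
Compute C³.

tr C = −1 and det C = −6, so the characteristic polynomial is λ² − (−1)λ + (−6) with roots −3 and 2.
Eigenvectors give P = [[−1, −2], [1, 1]] with P⁻¹ = [[1, 2], [−1, −1]], and C = P·diag(−3, 2)·P⁻¹.
Then C³ = P·diag(−27, 8)·P⁻¹ = [[27, −16], [−27, 8]] · [[1, 2], [−1, −1]] = [[43, 70], [−35, −62]].

[[43, 70], [−35, −62]]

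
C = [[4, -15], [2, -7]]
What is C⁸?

[[-1274, 3825], [-510, 1531]]

tr C = -3 and det C = 2, so the characteristic polynomial is λ² − (-3)λ + (2) with roots -2 and -1.
Eigenvectors give P = [[-5, 3], [-2, 1]] with P⁻¹ = [[1, -3], [2, -5]], and C = P·diag(-2, -1)·P⁻¹.
Then C⁸ = P·diag(256, 1)·P⁻¹ = [[-1280, 3], [-512, 1]] · [[1, -3], [2, -5]] = [[-1274, 3825], [-510, 1531]].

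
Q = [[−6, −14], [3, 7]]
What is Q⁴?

Q² = Q (a projection; rank 1, trace 1), so Q⁴ = Q.

[[−6, −14], [3, 7]]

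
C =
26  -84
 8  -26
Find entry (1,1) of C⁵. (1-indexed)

416

tr C = 0 and det C = -4, so the characteristic polynomial is λ² − (0)λ + (-4) with roots -2 and 2.
Eigenvectors give P = [[3, 7], [1, 2]] with P⁻¹ = [[-2, 7], [1, -3]], and C = P·diag(-2, 2)·P⁻¹.
Then C⁵ = P·diag(-32, 32)·P⁻¹ = [[-96, 224], [-32, 64]] · [[-2, 7], [1, -3]] = [[416, -1344], [128, -416]].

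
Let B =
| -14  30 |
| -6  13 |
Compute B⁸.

[[1276, -2550], [510, -1019]]

tr B = -1 and det B = -2, so the characteristic polynomial is λ² − (-1)λ + (-2) with roots 1 and -2.
Eigenvectors give P = [[-2, 5], [-1, 2]] with P⁻¹ = [[2, -5], [1, -2]], and B = P·diag(1, -2)·P⁻¹.
Then B⁸ = P·diag(1, 256)·P⁻¹ = [[-2, 1280], [-1, 512]] · [[2, -5], [1, -2]] = [[1276, -2550], [510, -1019]].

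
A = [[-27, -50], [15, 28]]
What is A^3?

[[-183, -350], [105, 202]]

tr A = 1 and det A = -6, so the characteristic polynomial is λ² − (1)λ + (-6) with roots 3 and -2.
Eigenvectors give P = [[5, -2], [-3, 1]] with P⁻¹ = [[-1, -2], [-3, -5]], and A = P·diag(3, -2)·P⁻¹.
Then A^3 = P·diag(27, -8)·P⁻¹ = [[135, 16], [-81, -8]] · [[-1, -2], [-3, -5]] = [[-183, -350], [105, 202]].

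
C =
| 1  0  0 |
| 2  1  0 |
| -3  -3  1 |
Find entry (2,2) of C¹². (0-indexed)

1

C = I + N where N = [[0, 0, 0], [2, 0, 0], [-3, -3, 0]] is strictly lower-triangular, so N³ = 0.
(I + N)¹² = I + 12·N + 66·N² = [[1, 0, 0], [24, 1, 0], [-432, -36, 1]].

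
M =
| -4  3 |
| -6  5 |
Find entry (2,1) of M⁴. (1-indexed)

-30

tr M = 1 and det M = -2, so the characteristic polynomial is λ² − (1)λ + (-2) with roots -1 and 2.
Eigenvectors give P = [[1, -1], [1, -2]] with P⁻¹ = [[2, -1], [1, -1]], and M = P·diag(-1, 2)·P⁻¹.
Then M⁴ = P·diag(1, 16)·P⁻¹ = [[1, -16], [1, -32]] · [[2, -1], [1, -1]] = [[-14, 15], [-30, 31]].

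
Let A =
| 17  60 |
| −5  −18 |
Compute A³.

tr A = −1 and det A = −6, so the characteristic polynomial is λ² − (−1)λ + (−6) with roots −3 and 2.
Eigenvectors give P = [[−3, 4], [1, −1]] with P⁻¹ = [[1, 4], [1, 3]], and A = P·diag(−3, 2)·P⁻¹.
Then A³ = P·diag(−27, 8)·P⁻¹ = [[81, 32], [−27, −8]] · [[1, 4], [1, 3]] = [[113, 420], [−35, −132]].

[[113, 420], [−35, −132]]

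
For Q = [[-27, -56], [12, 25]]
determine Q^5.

tr Q = -2 and det Q = -3, so the characteristic polynomial is λ² − (-2)λ + (-3) with roots 1 and -3.
Eigenvectors give P = [[-2, 7], [1, -3]] with P⁻¹ = [[3, 7], [1, 2]], and Q = P·diag(1, -3)·P⁻¹.
Then Q^5 = P·diag(1, -243)·P⁻¹ = [[-2, -1701], [1, 729]] · [[3, 7], [1, 2]] = [[-1707, -3416], [732, 1465]].

[[-1707, -3416], [732, 1465]]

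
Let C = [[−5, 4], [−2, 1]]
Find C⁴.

[[161, −160], [80, −79]]

tr C = −4 and det C = 3, so the characteristic polynomial is λ² − (−4)λ + (3) with roots −1 and −3.
Eigenvectors give P = [[1, 2], [1, 1]] with P⁻¹ = [[−1, 2], [1, −1]], and C = P·diag(−1, −3)·P⁻¹.
Then C⁴ = P·diag(1, 81)·P⁻¹ = [[1, 162], [1, 81]] · [[−1, 2], [1, −1]] = [[161, −160], [80, −79]].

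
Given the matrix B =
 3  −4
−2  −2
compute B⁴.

[[297, −116], [−58, 152]]

B² = [[17, −4], [−2, 12]]
B³ = [[59, −60], [−30, −16]]
B⁴ = [[297, −116], [−58, 152]]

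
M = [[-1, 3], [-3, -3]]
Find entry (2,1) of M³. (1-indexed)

M² = [[-8, -12], [12, 0]]
M³ = [[44, 12], [-12, 36]]

-12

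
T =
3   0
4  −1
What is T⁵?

tr T = 2 and det T = −3, so the characteristic polynomial is λ² − (2)λ + (−3) with roots −1 and 3.
Eigenvectors give P = [[0, −1], [1, −1]] with P⁻¹ = [[−1, 1], [−1, 0]], and T = P·diag(−1, 3)·P⁻¹.
Then T⁵ = P·diag(−1, 243)·P⁻¹ = [[0, −243], [−1, −243]] · [[−1, 1], [−1, 0]] = [[243, 0], [244, −1]].

[[243, 0], [244, −1]]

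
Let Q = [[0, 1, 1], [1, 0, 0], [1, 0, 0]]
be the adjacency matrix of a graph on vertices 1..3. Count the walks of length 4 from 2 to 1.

The number of length-4 walks from vertex 2 to vertex 1 is entry (2,1) of Q⁴, where Q is the adjacency matrix.
Q² = [[2, 0, 0], [0, 1, 1], [0, 1, 1]]
Q³ = [[0, 2, 2], [2, 0, 0], [2, 0, 0]]
Q⁴ = [[4, 0, 0], [0, 2, 2], [0, 2, 2]]

0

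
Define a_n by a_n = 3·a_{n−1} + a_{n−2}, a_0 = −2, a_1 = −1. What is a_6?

−578

With companion matrix A = [[3, 1], [1, 0]], [a_n, a_{n−1}]ᵀ = A·[a_{n−1}, a_{n−2}]ᵀ, so [a_6, a_5]ᵀ = A^5·[a_1, a_0]ᵀ.
A^5 = [[360, 109], [109, 33]], giving [a_6, a_5]ᵀ = [[−578], [−175]].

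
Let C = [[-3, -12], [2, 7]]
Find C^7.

tr C = 4 and det C = 3, so the characteristic polynomial is λ² − (4)λ + (3) with roots 1 and 3.
Eigenvectors give P = [[3, -2], [-1, 1]] with P⁻¹ = [[1, 2], [1, 3]], and C = P·diag(1, 3)·P⁻¹.
Then C^7 = P·diag(1, 2187)·P⁻¹ = [[3, -4374], [-1, 2187]] · [[1, 2], [1, 3]] = [[-4371, -13116], [2186, 6559]].

[[-4371, -13116], [2186, 6559]]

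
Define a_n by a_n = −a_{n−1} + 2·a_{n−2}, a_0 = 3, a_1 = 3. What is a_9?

3

With companion matrix C = [[−1, 2], [1, 0]], [a_n, a_{n−1}]ᵀ = C·[a_{n−1}, a_{n−2}]ᵀ, so [a_9, a_8]ᵀ = C⁸·[a_1, a_0]ᵀ.
C⁸ = [[171, −170], [−85, 86]], giving [a_9, a_8]ᵀ = [[3], [3]].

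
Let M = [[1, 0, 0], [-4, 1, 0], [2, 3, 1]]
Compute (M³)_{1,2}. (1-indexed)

M = I + N where N = [[0, 0, 0], [-4, 0, 0], [2, 3, 0]] is strictly lower-triangular, so N³ = 0.
(I + N)³ = I + 3·N + 3·N² = [[1, 0, 0], [-12, 1, 0], [-30, 9, 1]].

0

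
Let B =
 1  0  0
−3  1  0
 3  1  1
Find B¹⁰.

[[1, 0, 0], [−30, 1, 0], [−105, 10, 1]]

B = I + N where N = [[0, 0, 0], [−3, 0, 0], [3, 1, 0]] is strictly lower-triangular, so N³ = 0.
(I + N)¹⁰ = I + 10·N + 45·N² = [[1, 0, 0], [−30, 1, 0], [−105, 10, 1]].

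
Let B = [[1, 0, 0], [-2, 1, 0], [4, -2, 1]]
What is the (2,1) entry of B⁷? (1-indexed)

B = I + N where N = [[0, 0, 0], [-2, 0, 0], [4, -2, 0]] is strictly lower-triangular, so N³ = 0.
(I + N)⁷ = I + 7·N + 21·N² = [[1, 0, 0], [-14, 1, 0], [112, -14, 1]].

-14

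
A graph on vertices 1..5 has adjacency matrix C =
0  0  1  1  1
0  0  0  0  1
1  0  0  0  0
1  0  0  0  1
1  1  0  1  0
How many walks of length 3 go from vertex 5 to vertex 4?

The number of length-3 walks from vertex 5 to vertex 4 is entry (5,4) of C^3, where C is the adjacency matrix.
C^2 = [[3, 1, 0, 1, 1], [1, 1, 0, 1, 0], [0, 0, 1, 1, 1], [1, 1, 1, 2, 1], [1, 0, 1, 1, 3]]
C^3 = [[2, 1, 3, 4, 5], [1, 0, 1, 1, 3], [3, 1, 0, 1, 1], [4, 1, 1, 2, 4], [5, 3, 1, 4, 2]]

4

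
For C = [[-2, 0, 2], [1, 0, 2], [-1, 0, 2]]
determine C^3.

C^2 = [[2, 0, 0], [-4, 0, 6], [0, 0, 2]]
C^3 = [[-4, 0, 4], [2, 0, 4], [-2, 0, 4]]

[[-4, 0, 4], [2, 0, 4], [-2, 0, 4]]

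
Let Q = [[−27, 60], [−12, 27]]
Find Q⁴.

tr Q = 0 and det Q = −9, so the characteristic polynomial is λ² − (0)λ + (−9) with roots −3 and 3.
Eigenvectors give P = [[5, 2], [2, 1]] with P⁻¹ = [[1, −2], [−2, 5]], and Q = P·diag(−3, 3)·P⁻¹.
Then Q⁴ = P·diag(81, 81)·P⁻¹ = [[405, 162], [162, 81]] · [[1, −2], [−2, 5]] = [[81, 0], [0, 81]].

[[81, 0], [0, 81]]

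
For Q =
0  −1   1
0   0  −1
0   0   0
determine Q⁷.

[[0, 0, 0], [0, 0, 0], [0, 0, 0]]

Q is strictly triangular, hence nilpotent: Q³ = 0, so Q⁷ = 0.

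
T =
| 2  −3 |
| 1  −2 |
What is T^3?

[[2, −3], [1, −2]]

T² = I (check: tr T = 0 and det T = −1), so T^3 = T since 3 is odd.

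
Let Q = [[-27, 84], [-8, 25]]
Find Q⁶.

[[5097, -15288], [1456, -4367]]

tr Q = -2 and det Q = -3, so the characteristic polynomial is λ² − (-2)λ + (-3) with roots -3 and 1.
Eigenvectors give P = [[7, 3], [2, 1]] with P⁻¹ = [[1, -3], [-2, 7]], and Q = P·diag(-3, 1)·P⁻¹.
Then Q⁶ = P·diag(729, 1)·P⁻¹ = [[5103, 3], [1458, 1]] · [[1, -3], [-2, 7]] = [[5097, -15288], [1456, -4367]].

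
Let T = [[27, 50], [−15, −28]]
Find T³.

[[183, 350], [−105, −202]]

tr T = −1 and det T = −6, so the characteristic polynomial is λ² − (−1)λ + (−6) with roots −3 and 2.
Eigenvectors give P = [[−5, −2], [3, 1]] with P⁻¹ = [[1, 2], [−3, −5]], and T = P·diag(−3, 2)·P⁻¹.
Then T³ = P·diag(−27, 8)·P⁻¹ = [[135, −16], [−81, 8]] · [[1, 2], [−3, −5]] = [[183, 350], [−105, −202]].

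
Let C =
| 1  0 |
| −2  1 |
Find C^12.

[[1, 0], [−24, 1]]

C = I + N where N = [[0, 0], [−2, 0]] is strictly lower-triangular, so N^2 = 0.
(I + N)^12 = I + 12·N = [[1, 0], [−24, 1]].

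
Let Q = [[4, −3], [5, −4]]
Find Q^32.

Q² = I (check: tr Q = 0 and det Q = −1), so Q^32 = I since 32 is even.

[[1, 0], [0, 1]]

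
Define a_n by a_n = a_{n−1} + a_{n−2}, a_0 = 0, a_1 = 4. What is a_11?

With companion matrix C = [[1, 1], [1, 0]], [a_n, a_{n−1}]ᵀ = C·[a_{n−1}, a_{n−2}]ᵀ, so [a_11, a_10]ᵀ = C¹⁰·[a_1, a_0]ᵀ.
C¹⁰ = [[89, 55], [55, 34]], giving [a_11, a_10]ᵀ = [[356], [220]].

356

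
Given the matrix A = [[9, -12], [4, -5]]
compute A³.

[[105, -156], [52, -77]]

tr A = 4 and det A = 3, so the characteristic polynomial is λ² − (4)λ + (3) with roots 3 and 1.
Eigenvectors give P = [[2, 3], [1, 2]] with P⁻¹ = [[2, -3], [-1, 2]], and A = P·diag(3, 1)·P⁻¹.
Then A³ = P·diag(27, 1)·P⁻¹ = [[54, 3], [27, 2]] · [[2, -3], [-1, 2]] = [[105, -156], [52, -77]].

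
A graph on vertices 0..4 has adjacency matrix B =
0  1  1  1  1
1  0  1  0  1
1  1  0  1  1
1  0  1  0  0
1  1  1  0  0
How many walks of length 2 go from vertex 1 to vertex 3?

2

The number of length-2 walks from vertex 1 to vertex 3 is entry (1,3) of B², where B is the adjacency matrix.
B² = [[4, 2, 3, 1, 2], [2, 3, 2, 2, 2], [3, 2, 4, 1, 2], [1, 2, 1, 2, 2], [2, 2, 2, 2, 3]]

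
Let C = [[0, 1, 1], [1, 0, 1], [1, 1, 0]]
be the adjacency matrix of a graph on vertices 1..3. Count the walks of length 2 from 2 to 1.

The number of length-2 walks from vertex 2 to vertex 1 is entry (2,1) of C², where C is the adjacency matrix.
C² = [[2, 1, 1], [1, 2, 1], [1, 1, 2]]

1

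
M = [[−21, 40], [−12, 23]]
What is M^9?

[[−98421, 196840], [−59052, 118103]]

tr M = 2 and det M = −3, so the characteristic polynomial is λ² − (2)λ + (−3) with roots 3 and −1.
Eigenvectors give P = [[−5, 2], [−3, 1]] with P⁻¹ = [[1, −2], [3, −5]], and M = P·diag(3, −1)·P⁻¹.
Then M^9 = P·diag(19683, −1)·P⁻¹ = [[−98415, −2], [−59049, −1]] · [[1, −2], [3, −5]] = [[−98421, 196840], [−59052, 118103]].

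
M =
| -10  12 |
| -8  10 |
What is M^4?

[[16, 0], [0, 16]]

tr M = 0 and det M = -4, so the characteristic polynomial is λ² − (0)λ + (-4) with roots 2 and -2.
Eigenvectors give P = [[-1, -3], [-1, -2]] with P⁻¹ = [[2, -3], [-1, 1]], and M = P·diag(2, -2)·P⁻¹.
Then M^4 = P·diag(16, 16)·P⁻¹ = [[-16, -48], [-16, -32]] · [[2, -3], [-1, 1]] = [[16, 0], [0, 16]].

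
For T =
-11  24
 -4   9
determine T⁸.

[[19681, -39360], [6560, -13119]]

tr T = -2 and det T = -3, so the characteristic polynomial is λ² − (-2)λ + (-3) with roots -3 and 1.
Eigenvectors give P = [[3, 2], [1, 1]] with P⁻¹ = [[1, -2], [-1, 3]], and T = P·diag(-3, 1)·P⁻¹.
Then T⁸ = P·diag(6561, 1)·P⁻¹ = [[19683, 2], [6561, 1]] · [[1, -2], [-1, 3]] = [[19681, -39360], [6560, -13119]].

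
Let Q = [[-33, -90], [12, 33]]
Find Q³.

tr Q = 0 and det Q = -9, so the characteristic polynomial is λ² − (0)λ + (-9) with roots 3 and -3.
Eigenvectors give P = [[-5, -3], [2, 1]] with P⁻¹ = [[1, 3], [-2, -5]], and Q = P·diag(3, -3)·P⁻¹.
Then Q³ = P·diag(27, -27)·P⁻¹ = [[-135, 81], [54, -27]] · [[1, 3], [-2, -5]] = [[-297, -810], [108, 297]].

[[-297, -810], [108, 297]]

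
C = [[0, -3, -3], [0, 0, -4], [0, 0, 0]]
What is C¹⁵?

C is strictly triangular, hence nilpotent: C³ = 0, so C¹⁵ = 0.

[[0, 0, 0], [0, 0, 0], [0, 0, 0]]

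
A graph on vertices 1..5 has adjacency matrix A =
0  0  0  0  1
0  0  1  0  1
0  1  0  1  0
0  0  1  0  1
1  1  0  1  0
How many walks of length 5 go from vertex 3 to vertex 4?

The number of length-5 walks from vertex 3 to vertex 4 is entry (3,4) of A⁵, where A is the adjacency matrix.
A² = [[1, 1, 0, 1, 0], [1, 2, 0, 2, 0], [0, 0, 2, 0, 2], [1, 2, 0, 2, 0], [0, 0, 2, 0, 3]]
A³ = [[0, 0, 2, 0, 3], [0, 0, 4, 0, 5], [2, 4, 0, 4, 0], [0, 0, 4, 0, 5], [3, 5, 0, 5, 0]]
A⁴ = [[3, 5, 0, 5, 0], [5, 9, 0, 9, 0], [0, 0, 8, 0, 10], [5, 9, 0, 9, 0], [0, 0, 10, 0, 13]]
A⁵ = [[0, 0, 10, 0, 13], [0, 0, 18, 0, 23], [10, 18, 0, 18, 0], [0, 0, 18, 0, 23], [13, 23, 0, 23, 0]]

18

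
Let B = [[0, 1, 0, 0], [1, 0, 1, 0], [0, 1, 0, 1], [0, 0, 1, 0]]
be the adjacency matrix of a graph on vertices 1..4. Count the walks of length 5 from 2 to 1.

The number of length-5 walks from vertex 2 to vertex 1 is entry (2,1) of B^5, where B is the adjacency matrix.
B^2 = [[1, 0, 1, 0], [0, 2, 0, 1], [1, 0, 2, 0], [0, 1, 0, 1]]
B^3 = [[0, 2, 0, 1], [2, 0, 3, 0], [0, 3, 0, 2], [1, 0, 2, 0]]
B^4 = [[2, 0, 3, 0], [0, 5, 0, 3], [3, 0, 5, 0], [0, 3, 0, 2]]
B^5 = [[0, 5, 0, 3], [5, 0, 8, 0], [0, 8, 0, 5], [3, 0, 5, 0]]

5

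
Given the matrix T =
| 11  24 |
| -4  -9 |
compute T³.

[[83, 168], [-28, -57]]

tr T = 2 and det T = -3, so the characteristic polynomial is λ² − (2)λ + (-3) with roots -1 and 3.
Eigenvectors give P = [[-2, -3], [1, 1]] with P⁻¹ = [[1, 3], [-1, -2]], and T = P·diag(-1, 3)·P⁻¹.
Then T³ = P·diag(-1, 27)·P⁻¹ = [[2, -81], [-1, 27]] · [[1, 3], [-1, -2]] = [[83, 168], [-28, -57]].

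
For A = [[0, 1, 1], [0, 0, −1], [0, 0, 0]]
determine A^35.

[[0, 0, 0], [0, 0, 0], [0, 0, 0]]

A is strictly triangular, hence nilpotent: A^3 = 0, so A^35 = 0.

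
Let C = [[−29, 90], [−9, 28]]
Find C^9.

[[−5129, 15390], [−1539, 4618]]

tr C = −1 and det C = −2, so the characteristic polynomial is λ² − (−1)λ + (−2) with roots 1 and −2.
Eigenvectors give P = [[3, 10], [1, 3]] with P⁻¹ = [[−3, 10], [1, −3]], and C = P·diag(1, −2)·P⁻¹.
Then C^9 = P·diag(1, −512)·P⁻¹ = [[3, −5120], [1, −1536]] · [[−3, 10], [1, −3]] = [[−5129, 15390], [−1539, 4618]].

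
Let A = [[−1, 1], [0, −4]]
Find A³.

A² = [[1, −5], [0, 16]]
A³ = [[−1, 21], [0, −64]]

[[−1, 21], [0, −64]]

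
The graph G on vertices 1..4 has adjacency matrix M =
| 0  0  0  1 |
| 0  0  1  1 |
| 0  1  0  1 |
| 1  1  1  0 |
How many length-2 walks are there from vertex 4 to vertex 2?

The number of length-2 walks from vertex 4 to vertex 2 is entry (4,2) of M², where M is the adjacency matrix.
M² = [[1, 1, 1, 0], [1, 2, 1, 1], [1, 1, 2, 1], [0, 1, 1, 3]]

1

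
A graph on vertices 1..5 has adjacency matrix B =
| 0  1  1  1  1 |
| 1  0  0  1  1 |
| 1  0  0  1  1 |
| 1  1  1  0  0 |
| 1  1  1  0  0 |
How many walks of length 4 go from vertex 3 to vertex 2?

24

The number of length-4 walks from vertex 3 to vertex 2 is entry (3,2) of B^4, where B is the adjacency matrix.
B^2 = [[4, 2, 2, 2, 2], [2, 3, 3, 1, 1], [2, 3, 3, 1, 1], [2, 1, 1, 3, 3], [2, 1, 1, 3, 3]]
B^3 = [[8, 8, 8, 8, 8], [8, 4, 4, 8, 8], [8, 4, 4, 8, 8], [8, 8, 8, 4, 4], [8, 8, 8, 4, 4]]
B^4 = [[32, 24, 24, 24, 24], [24, 24, 24, 16, 16], [24, 24, 24, 16, 16], [24, 16, 16, 24, 24], [24, 16, 16, 24, 24]]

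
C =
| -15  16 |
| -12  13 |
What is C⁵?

[[-975, 976], [-732, 733]]

tr C = -2 and det C = -3, so the characteristic polynomial is λ² − (-2)λ + (-3) with roots -3 and 1.
Eigenvectors give P = [[4, -1], [3, -1]] with P⁻¹ = [[1, -1], [3, -4]], and C = P·diag(-3, 1)·P⁻¹.
Then C⁵ = P·diag(-243, 1)·P⁻¹ = [[-972, -1], [-729, -1]] · [[1, -1], [3, -4]] = [[-975, 976], [-732, 733]].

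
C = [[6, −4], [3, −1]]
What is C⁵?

[[876, −844], [633, −601]]

tr C = 5 and det C = 6, so the characteristic polynomial is λ² − (5)λ + (6) with roots 3 and 2.
Eigenvectors give P = [[4, 1], [3, 1]] with P⁻¹ = [[1, −1], [−3, 4]], and C = P·diag(3, 2)·P⁻¹.
Then C⁵ = P·diag(243, 32)·P⁻¹ = [[972, 32], [729, 32]] · [[1, −1], [−3, 4]] = [[876, −844], [633, −601]].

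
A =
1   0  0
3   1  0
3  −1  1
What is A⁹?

A = I + N where N = [[0, 0, 0], [3, 0, 0], [3, −1, 0]] is strictly lower-triangular, so N³ = 0.
(I + N)⁹ = I + 9·N + 36·N² = [[1, 0, 0], [27, 1, 0], [−81, −9, 1]].

[[1, 0, 0], [27, 1, 0], [−81, −9, 1]]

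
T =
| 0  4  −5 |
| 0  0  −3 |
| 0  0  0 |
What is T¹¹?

T is strictly triangular, hence nilpotent: T³ = 0, so T¹¹ = 0.

[[0, 0, 0], [0, 0, 0], [0, 0, 0]]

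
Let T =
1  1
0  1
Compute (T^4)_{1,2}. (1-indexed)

T = I + N where N = [[0, 1], [0, 0]] is strictly upper-triangular, so N^2 = 0.
(I + N)^4 = I + 4·N = [[1, 4], [0, 1]].

4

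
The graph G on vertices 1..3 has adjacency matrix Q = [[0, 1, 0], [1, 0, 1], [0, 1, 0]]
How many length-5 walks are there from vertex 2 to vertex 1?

4

The number of length-5 walks from vertex 2 to vertex 1 is entry (2,1) of Q⁵, where Q is the adjacency matrix.
Q² = [[1, 0, 1], [0, 2, 0], [1, 0, 1]]
Q³ = [[0, 2, 0], [2, 0, 2], [0, 2, 0]]
Q⁴ = [[2, 0, 2], [0, 4, 0], [2, 0, 2]]
Q⁵ = [[0, 4, 0], [4, 0, 4], [0, 4, 0]]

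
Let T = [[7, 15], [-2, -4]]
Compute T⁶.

tr T = 3 and det T = 2, so the characteristic polynomial is λ² − (3)λ + (2) with roots 1 and 2.
Eigenvectors give P = [[-5, 3], [2, -1]] with P⁻¹ = [[1, 3], [2, 5]], and T = P·diag(1, 2)·P⁻¹.
Then T⁶ = P·diag(1, 64)·P⁻¹ = [[-5, 192], [2, -64]] · [[1, 3], [2, 5]] = [[379, 945], [-126, -314]].

[[379, 945], [-126, -314]]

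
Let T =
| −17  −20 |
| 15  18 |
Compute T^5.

tr T = 1 and det T = −6, so the characteristic polynomial is λ² − (1)λ + (−6) with roots 3 and −2.
Eigenvectors give P = [[−1, 4], [1, −3]] with P⁻¹ = [[3, 4], [1, 1]], and T = P·diag(3, −2)·P⁻¹.
Then T^5 = P·diag(243, −32)·P⁻¹ = [[−243, −128], [243, 96]] · [[3, 4], [1, 1]] = [[−857, −1100], [825, 1068]].

[[−857, −1100], [825, 1068]]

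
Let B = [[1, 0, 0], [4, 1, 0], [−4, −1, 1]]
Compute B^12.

[[1, 0, 0], [48, 1, 0], [−312, −12, 1]]

B = I + N where N = [[0, 0, 0], [4, 0, 0], [−4, −1, 0]] is strictly lower-triangular, so N^3 = 0.
(I + N)^12 = I + 12·N + 66·N^2 = [[1, 0, 0], [48, 1, 0], [−312, −12, 1]].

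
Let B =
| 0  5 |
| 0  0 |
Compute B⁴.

[[0, 0], [0, 0]]

B is strictly triangular, hence nilpotent: B² = 0, so B⁴ = 0.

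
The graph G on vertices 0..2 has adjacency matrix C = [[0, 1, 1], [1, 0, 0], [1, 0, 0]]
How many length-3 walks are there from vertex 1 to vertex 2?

0

The number of length-3 walks from vertex 1 to vertex 2 is entry (1,2) of C³, where C is the adjacency matrix.
C² = [[2, 0, 0], [0, 1, 1], [0, 1, 1]]
C³ = [[0, 2, 2], [2, 0, 0], [2, 0, 0]]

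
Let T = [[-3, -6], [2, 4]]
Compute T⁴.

T² = T (a projection; rank 1, trace 1), so T⁴ = T.

[[-3, -6], [2, 4]]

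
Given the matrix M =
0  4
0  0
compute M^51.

[[0, 0], [0, 0]]

M is strictly triangular, hence nilpotent: M^2 = 0, so M^51 = 0.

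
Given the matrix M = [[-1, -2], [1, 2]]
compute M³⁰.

M² = M (a projection; rank 1, trace 1), so M³⁰ = M.

[[-1, -2], [1, 2]]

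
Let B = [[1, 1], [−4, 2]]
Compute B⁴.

[[−27, −9], [36, −36]]

B² = [[−3, 3], [−12, 0]]
B³ = [[−15, 3], [−12, −12]]
B⁴ = [[−27, −9], [36, −36]]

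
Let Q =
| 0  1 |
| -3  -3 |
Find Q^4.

[[-18, -9], [27, 9]]

Q^2 = [[-3, -3], [9, 6]]
Q^3 = [[9, 6], [-18, -9]]
Q^4 = [[-18, -9], [27, 9]]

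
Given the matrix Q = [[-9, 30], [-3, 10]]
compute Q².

[[-9, 30], [-3, 10]]

Q² = Q (a projection; rank 1, trace 1), so Q² = Q.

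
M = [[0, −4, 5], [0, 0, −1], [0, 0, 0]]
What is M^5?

M is strictly triangular, hence nilpotent: M^3 = 0, so M^5 = 0.

[[0, 0, 0], [0, 0, 0], [0, 0, 0]]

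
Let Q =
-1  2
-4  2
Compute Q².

[[-7, 2], [-4, -4]]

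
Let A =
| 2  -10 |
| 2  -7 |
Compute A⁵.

tr A = -5 and det A = 6, so the characteristic polynomial is λ² − (-5)λ + (6) with roots -3 and -2.
Eigenvectors give P = [[2, 5], [1, 2]] with P⁻¹ = [[-2, 5], [1, -2]], and A = P·diag(-3, -2)·P⁻¹.
Then A⁵ = P·diag(-243, -32)·P⁻¹ = [[-486, -160], [-243, -64]] · [[-2, 5], [1, -2]] = [[812, -2110], [422, -1087]].

[[812, -2110], [422, -1087]]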